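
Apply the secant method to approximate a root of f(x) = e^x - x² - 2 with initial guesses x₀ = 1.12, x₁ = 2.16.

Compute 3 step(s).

f(x) = e^x - x² - 2
x₀ = 1.12, x₁ = 2.16

Secant formula: x_{n+1} = x_n - f(x_n)(x_n - x_{n-1})/(f(x_n) - f(x_{n-1}))

Iteration 1:
  f(1.120000) = -0.189546
  f(2.160000) = 2.005538
  x_2 = 2.160000 - 2.005538×(2.160000 - 1.120000)/(2.005538 - (-0.189546))
       = 1.209804
Iteration 2:
  f(2.160000) = 2.005538
  f(1.209804) = -0.110798
  x_3 = 1.209804 - (-0.110798)×(1.209804 - 2.160000)/(-0.110798 - 2.005538)
       = 1.259550
Iteration 3:
  f(1.209804) = -0.110798
  f(1.259550) = -0.062630
  x_4 = 1.259550 - (-0.062630)×(1.259550 - 1.209804)/(-0.062630 - (-0.110798))
       = 1.324233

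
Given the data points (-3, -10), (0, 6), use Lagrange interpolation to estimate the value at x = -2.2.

Lagrange interpolation formula:
P(x) = Σ yᵢ × Lᵢ(x)
where Lᵢ(x) = Π_{j≠i} (x - xⱼ)/(xᵢ - xⱼ)

L_0(-2.2) = (-2.2 - 0)/(-3 - 0) = 0.733333
L_1(-2.2) = (-2.2 - (-3))/(0 - (-3)) = 0.266667

P(-2.2) = (-10)×L_0(-2.2) + 6×L_1(-2.2)
P(-2.2) = -5.733333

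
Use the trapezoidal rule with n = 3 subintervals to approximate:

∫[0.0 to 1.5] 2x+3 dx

f(x) = 2x+3
a = 0.0, b = 1.5, n = 3
h = (b - a)/n = 0.500000

Trapezoidal rule: (h/2)[f(x₀) + 2f(x₁) + 2f(x₂) + ... + f(xₙ)]

x_0 = 0.0000, f(x_0) = 3.000000, coefficient = 1
x_1 = 0.5000, f(x_1) = 4.000000, coefficient = 2
x_2 = 1.0000, f(x_2) = 5.000000, coefficient = 2
x_3 = 1.5000, f(x_3) = 6.000000, coefficient = 1

I ≈ (0.500000/2) × 27.000000 = 6.750000
Exact value: 6.750000
Error: 0.000000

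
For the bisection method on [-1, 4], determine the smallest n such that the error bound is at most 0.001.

We need (b-a)/2^n ≤ 0.001
(4 - (-1))/2^n ≤ 0.001
5/2^n ≤ 0.001
2^n ≥ 5000
n ≥ log₂(5000) = 12.29
n ≥ 13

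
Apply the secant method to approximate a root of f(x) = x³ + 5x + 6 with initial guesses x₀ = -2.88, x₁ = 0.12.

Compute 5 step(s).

f(x) = x³ + 5x + 6
x₀ = -2.88, x₁ = 0.12

Secant formula: x_{n+1} = x_n - f(x_n)(x_n - x_{n-1})/(f(x_n) - f(x_{n-1}))

Iteration 1:
  f(-2.880000) = -32.287872
  f(0.120000) = 6.601728
  x_2 = 0.120000 - 6.601728×(0.120000 - (-2.880000))/(6.601728 - (-32.287872))
       = -0.389267
Iteration 2:
  f(0.120000) = 6.601728
  f(-0.389267) = 3.994681
  x_3 = -0.389267 - 3.994681×(-0.389267 - 0.120000)/(3.994681 - 6.601728)
       = -1.169597
Iteration 3:
  f(-0.389267) = 3.994681
  f(-1.169597) = -1.447946
  x_4 = -1.169597 - (-1.447946)×(-1.169597 - (-0.389267))/(-1.447946 - 3.994681)
       = -0.962000
Iteration 4:
  f(-1.169597) = -1.447946
  f(-0.962000) = 0.299726
  x_5 = -0.962000 - 0.299726×(-0.962000 - (-1.169597))/(0.299726 - (-1.447946))
       = -0.997603
Iteration 5:
  f(-0.962000) = 0.299726
  f(-0.997603) = 0.019162
  x_6 = -0.997603 - 0.019162×(-0.997603 - (-0.962000))/(0.019162 - 0.299726)
       = -1.000034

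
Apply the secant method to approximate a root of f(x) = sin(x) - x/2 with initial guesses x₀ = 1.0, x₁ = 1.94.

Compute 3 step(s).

f(x) = sin(x) - x/2
x₀ = 1.0, x₁ = 1.94

Secant formula: x_{n+1} = x_n - f(x_n)(x_n - x_{n-1})/(f(x_n) - f(x_{n-1}))

Iteration 1:
  f(1.000000) = 0.341471
  f(1.940000) = -0.037385
  x_2 = 1.940000 - (-0.037385)×(1.940000 - 1.000000)/(-0.037385 - 0.341471)
       = 1.847242
Iteration 2:
  f(1.940000) = -0.037385
  f(1.847242) = 0.038411
  x_3 = 1.847242 - 0.038411×(1.847242 - 1.940000)/(0.038411 - (-0.037385))
       = 1.894249
Iteration 3:
  f(1.847242) = 0.038411
  f(1.894249) = 0.001020
  x_4 = 1.894249 - 0.001020×(1.894249 - 1.847242)/(0.001020 - 0.038411)
       = 1.895530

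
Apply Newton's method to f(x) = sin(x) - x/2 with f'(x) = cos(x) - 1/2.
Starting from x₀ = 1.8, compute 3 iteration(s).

f(x) = sin(x) - x/2
f'(x) = cos(x) - 1/2
x₀ = 1.8

Newton-Raphson formula: x_{n+1} = x_n - f(x_n)/f'(x_n)

Iteration 1:
  f(1.800000) = 0.073848
  f'(1.800000) = -0.727202
  x_1 = 1.800000 - 0.073848/(-0.727202) = 1.901550
Iteration 2:
  f(1.901550) = -0.004977
  f'(1.901550) = -0.824756
  x_2 = 1.901550 - (-0.004977)/(-0.824756) = 1.895515
Iteration 3:
  f(1.895515) = -0.000017
  f'(1.895515) = -0.819042
  x_3 = 1.895515 - (-0.000017)/(-0.819042) = 1.895494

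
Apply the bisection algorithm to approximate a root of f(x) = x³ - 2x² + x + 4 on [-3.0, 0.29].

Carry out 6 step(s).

f(x) = x³ - 2x² + x + 4
Initial interval: [-3.0, 0.29]

Iteration 1:
  c_1 = (-3.000000 + 0.290000)/2 = -1.355000
  f(c_1) = f(-1.355000) = -3.514864
  f(a) × f(c) ≥ 0, new interval: [-1.355000, 0.290000]
Iteration 2:
  c_2 = (-1.355000 + 0.290000)/2 = -0.532500
  f(c_2) = f(-0.532500) = 2.749394
  f(a) × f(c) < 0, new interval: [-1.355000, -0.532500]
Iteration 3:
  c_3 = (-1.355000 + (-0.532500))/2 = -0.943750
  f(c_3) = f(-0.943750) = 0.434358
  f(a) × f(c) < 0, new interval: [-1.355000, -0.943750]
Iteration 4:
  c_4 = (-1.355000 + (-0.943750))/2 = -1.149375
  f(c_4) = f(-1.149375) = -1.309897
  f(a) × f(c) ≥ 0, new interval: [-1.149375, -0.943750]
Iteration 5:
  c_5 = (-1.149375 + (-0.943750))/2 = -1.046563
  f(c_5) = f(-1.046563) = -0.383441
  f(a) × f(c) ≥ 0, new interval: [-1.046563, -0.943750]
Iteration 6:
  c_6 = (-1.046563 + (-0.943750))/2 = -0.995156
  f(c_6) = f(-0.995156) = 0.038633
  f(a) × f(c) < 0, new interval: [-1.046563, -0.995156]

After 6 iteration(s), the approximation is c_6 = -0.995156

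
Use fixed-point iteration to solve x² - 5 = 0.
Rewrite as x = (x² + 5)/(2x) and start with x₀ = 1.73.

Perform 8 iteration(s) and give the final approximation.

Equation: x² - 5 = 0
Fixed-point form: x = (x² + 5)/(2x)
x₀ = 1.73

x_1 = g(1.730000) = 2.310087
x_2 = g(2.310087) = 2.237254
x_3 = g(2.237254) = 2.236068
x_4 = g(2.236068) = 2.236068
x_5 = g(2.236068) = 2.236068
x_6 = g(2.236068) = 2.236068
x_7 = g(2.236068) = 2.236068
x_8 = g(2.236068) = 2.236068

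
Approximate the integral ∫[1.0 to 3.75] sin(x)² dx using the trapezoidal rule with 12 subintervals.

f(x) = sin(x)²
a = 1.0, b = 3.75, n = 12
h = (b - a)/n = 0.229167

Trapezoidal rule: (h/2)[f(x₀) + 2f(x₁) + 2f(x₂) + ... + f(xₙ)]

x_0 = 1.0000, f(x_0) = 0.708073, coefficient = 1
x_1 = 1.2292, f(x_1) = 0.887760, coefficient = 2
x_2 = 1.4583, f(x_2) = 0.987405, coefficient = 2
x_3 = 1.6875, f(x_3) = 0.986442, coefficient = 2
x_4 = 1.9167, f(x_4) = 0.885068, coefficient = 2
x_5 = 2.1458, f(x_5) = 0.704210, coefficient = 2
x_6 = 2.3750, f(x_6) = 0.481199, coefficient = 2
x_7 = 2.6042, f(x_7) = 0.262069, coefficient = 2
x_8 = 2.8333, f(x_8) = 0.092052, coefficient = 2
x_9 = 3.0625, f(x_9) = 0.006243, coefficient = 2
x_10 = 3.2917, f(x_10) = 0.022354, coefficient = 2
x_11 = 3.5208, f(x_11) = 0.137059, coefficient = 2
x_12 = 3.7500, f(x_12) = 0.326682, coefficient = 1

I ≈ (0.229167/2) × 11.938476 = 1.367950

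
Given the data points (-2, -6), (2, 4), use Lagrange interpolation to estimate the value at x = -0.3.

Lagrange interpolation formula:
P(x) = Σ yᵢ × Lᵢ(x)
where Lᵢ(x) = Π_{j≠i} (x - xⱼ)/(xᵢ - xⱼ)

L_0(-0.3) = (-0.3 - 2)/(-2 - 2) = 0.575000
L_1(-0.3) = (-0.3 - (-2))/(2 - (-2)) = 0.425000

P(-0.3) = (-6)×L_0(-0.3) + 4×L_1(-0.3)
P(-0.3) = -1.750000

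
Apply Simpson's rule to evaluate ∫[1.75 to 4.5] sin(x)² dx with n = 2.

f(x) = sin(x)²
a = 1.75, b = 4.5, n = 2
h = (b - a)/n = 1.375000

Simpson's rule: (h/3)[f(x₀) + 4f(x₁) + 2f(x₂) + ... + f(xₙ)]

x_0 = 1.7500, f(x_0) = 0.968228, coefficient = 1
x_1 = 3.1250, f(x_1) = 0.000275, coefficient = 4
x_2 = 4.5000, f(x_2) = 0.955565, coefficient = 1

I ≈ (1.375000/3) × 1.924895 = 0.882243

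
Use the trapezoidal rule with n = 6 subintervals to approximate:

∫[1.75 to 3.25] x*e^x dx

f(x) = x*e^x
a = 1.75, b = 3.25, n = 6
h = (b - a)/n = 0.250000

Trapezoidal rule: (h/2)[f(x₀) + 2f(x₁) + 2f(x₂) + ... + f(xₙ)]

x_0 = 1.7500, f(x_0) = 10.070555, coefficient = 1
x_1 = 2.0000, f(x_1) = 14.778112, coefficient = 2
x_2 = 2.2500, f(x_2) = 21.347406, coefficient = 2
x_3 = 2.5000, f(x_3) = 30.456235, coefficient = 2
x_4 = 2.7500, f(x_4) = 43.017238, coefficient = 2
x_5 = 3.0000, f(x_5) = 60.256611, coefficient = 2
x_6 = 3.2500, f(x_6) = 83.818605, coefficient = 1

I ≈ (0.250000/2) × 433.600362 = 54.200045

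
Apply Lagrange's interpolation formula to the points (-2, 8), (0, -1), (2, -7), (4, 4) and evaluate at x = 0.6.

Lagrange interpolation formula:
P(x) = Σ yᵢ × Lᵢ(x)
where Lᵢ(x) = Π_{j≠i} (x - xⱼ)/(xᵢ - xⱼ)

L_0(0.6) = (0.6 - 0)/(-2 - 0) × (0.6 - 2)/(-2 - 2) × (0.6 - 4)/(-2 - 4) = -0.059500
L_1(0.6) = (0.6 - (-2))/(0 - (-2)) × (0.6 - 2)/(0 - 2) × (0.6 - 4)/(0 - 4) = 0.773500
L_2(0.6) = (0.6 - (-2))/(2 - (-2)) × (0.6 - 0)/(2 - 0) × (0.6 - 4)/(2 - 4) = 0.331500
L_3(0.6) = (0.6 - (-2))/(4 - (-2)) × (0.6 - 0)/(4 - 0) × (0.6 - 2)/(4 - 2) = -0.045500

P(0.6) = 8×L_0(0.6) + (-1)×L_1(0.6) + (-7)×L_2(0.6) + 4×L_3(0.6)
P(0.6) = -3.752000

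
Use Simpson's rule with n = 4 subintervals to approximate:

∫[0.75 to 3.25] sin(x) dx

f(x) = sin(x)
a = 0.75, b = 3.25, n = 4
h = (b - a)/n = 0.625000

Simpson's rule: (h/3)[f(x₀) + 4f(x₁) + 2f(x₂) + ... + f(xₙ)]

x_0 = 0.7500, f(x_0) = 0.681639, coefficient = 1
x_1 = 1.3750, f(x_1) = 0.980893, coefficient = 4
x_2 = 2.0000, f(x_2) = 0.909297, coefficient = 2
x_3 = 2.6250, f(x_3) = 0.493920, coefficient = 4
x_4 = 3.2500, f(x_4) = -0.108195, coefficient = 1

I ≈ (0.625000/3) × 8.291292 = 1.727352
Exact value: 1.725819
Error: 0.001534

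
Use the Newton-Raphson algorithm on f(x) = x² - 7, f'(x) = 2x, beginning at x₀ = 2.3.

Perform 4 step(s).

f(x) = x² - 7
f'(x) = 2x
x₀ = 2.3

Newton-Raphson formula: x_{n+1} = x_n - f(x_n)/f'(x_n)

Iteration 1:
  f(2.300000) = -1.710000
  f'(2.300000) = 4.600000
  x_1 = 2.300000 - (-1.710000)/4.600000 = 2.671739
Iteration 2:
  f(2.671739) = 0.138190
  f'(2.671739) = 5.343478
  x_2 = 2.671739 - 0.138190/5.343478 = 2.645878
Iteration 3:
  f(2.645878) = 0.000669
  f'(2.645878) = 5.291755
  x_3 = 2.645878 - 0.000669/5.291755 = 2.645751
Iteration 4:
  f(2.645751) = 0.000000
  f'(2.645751) = 5.291503
  x_4 = 2.645751 - 0.000000/5.291503 = 2.645751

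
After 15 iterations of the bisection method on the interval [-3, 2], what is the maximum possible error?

Bisection error bound: |error| ≤ (b-a)/2^n
|error| ≤ (2 - (-3))/2^15 = 5/2^15
|error| ≤ 0.0001525879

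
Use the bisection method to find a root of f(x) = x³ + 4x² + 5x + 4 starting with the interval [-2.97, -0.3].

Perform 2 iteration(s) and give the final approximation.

f(x) = x³ + 4x² + 5x + 4
Initial interval: [-2.97, -0.3]

Iteration 1:
  c_1 = (-2.970000 + (-0.300000))/2 = -1.635000
  f(c_1) = f(-1.635000) = 2.147177
  f(a) × f(c) < 0, new interval: [-2.970000, -1.635000]
Iteration 2:
  c_2 = (-2.970000 + (-1.635000))/2 = -2.302500
  f(c_2) = f(-2.302500) = 1.486807
  f(a) × f(c) < 0, new interval: [-2.970000, -2.302500]

After 2 iteration(s), the approximation is c_2 = -2.302500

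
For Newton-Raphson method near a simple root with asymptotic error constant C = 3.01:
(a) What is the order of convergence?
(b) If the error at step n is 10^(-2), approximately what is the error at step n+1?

(a) Newton-Raphson has quadratic (order 2) convergence near simple roots.
    This means |e_{n+1}| ≈ C|e_n|².

(b) With |e_n| = 10^(-2) and C = 3.01:
    |e_{n+1}| ≈ 3.01 × (10^(-2))² = 3.01 × 10^(-4)

(a) 2 (quadratic); (b) |e_{n+1}| ≈ 3.010e-04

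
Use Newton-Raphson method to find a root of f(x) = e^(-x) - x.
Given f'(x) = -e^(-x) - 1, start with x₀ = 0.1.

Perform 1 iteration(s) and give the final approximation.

f(x) = e^(-x) - x
f'(x) = -e^(-x) - 1
x₀ = 0.1

Newton-Raphson formula: x_{n+1} = x_n - f(x_n)/f'(x_n)

Iteration 1:
  f(0.100000) = 0.804837
  f'(0.100000) = -1.904837
  x_1 = 0.100000 - 0.804837/(-1.904837) = 0.522523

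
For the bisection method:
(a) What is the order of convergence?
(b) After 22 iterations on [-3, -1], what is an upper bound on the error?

(a) Bisection has linear (order 1) convergence; the error is halved each step.

(b) Error bound = (b-a)/2^n = (-1 - (-3))/2^{22}
    = 2/2^{22}

(a) 1 (linear); (b) error ≤ 4.77e-07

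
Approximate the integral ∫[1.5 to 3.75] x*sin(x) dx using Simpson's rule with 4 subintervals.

f(x) = x*sin(x)
a = 1.5, b = 3.75, n = 4
h = (b - a)/n = 0.562500

Simpson's rule: (h/3)[f(x₀) + 4f(x₁) + 2f(x₂) + ... + f(xₙ)]

x_0 = 1.5000, f(x_0) = 1.496242, coefficient = 1
x_1 = 2.0625, f(x_1) = 1.818155, coefficient = 4
x_2 = 2.6250, f(x_2) = 1.296541, coefficient = 2
x_3 = 3.1875, f(x_3) = -0.146278, coefficient = 4
x_4 = 3.7500, f(x_4) = -2.143355, coefficient = 1

I ≈ (0.562500/3) × 8.633477 = 1.618777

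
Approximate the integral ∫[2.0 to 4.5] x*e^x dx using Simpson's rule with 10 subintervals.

f(x) = x*e^x
a = 2.0, b = 4.5, n = 10
h = (b - a)/n = 0.250000

Simpson's rule: (h/3)[f(x₀) + 4f(x₁) + 2f(x₂) + ... + f(xₙ)]

x_0 = 2.0000, f(x_0) = 14.778112, coefficient = 1
x_1 = 2.2500, f(x_1) = 21.347406, coefficient = 4
x_2 = 2.5000, f(x_2) = 30.456235, coefficient = 2
x_3 = 2.7500, f(x_3) = 43.017238, coefficient = 4
x_4 = 3.0000, f(x_4) = 60.256611, coefficient = 2
x_5 = 3.2500, f(x_5) = 83.818605, coefficient = 4
x_6 = 3.5000, f(x_6) = 115.904082, coefficient = 2
x_7 = 3.7500, f(x_7) = 159.454058, coefficient = 4
x_8 = 4.0000, f(x_8) = 218.392600, coefficient = 2
x_9 = 4.2500, f(x_9) = 297.948002, coefficient = 4
x_10 = 4.5000, f(x_10) = 405.077091, coefficient = 1

I ≈ (0.250000/3) × 3692.215490 = 307.684624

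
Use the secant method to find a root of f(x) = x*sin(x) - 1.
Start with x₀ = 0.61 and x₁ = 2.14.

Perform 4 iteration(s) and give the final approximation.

f(x) = x*sin(x) - 1
x₀ = 0.61, x₁ = 2.14

Secant formula: x_{n+1} = x_n - f(x_n)(x_n - x_{n-1})/(f(x_n) - f(x_{n-1}))

Iteration 1:
  f(0.610000) = -0.650551
  f(2.140000) = 0.802587
  x_2 = 2.140000 - 0.802587×(2.140000 - 0.610000)/(0.802587 - (-0.650551))
       = 1.294961
Iteration 2:
  f(2.140000) = 0.802587
  f(1.294961) = 0.246009
  x_3 = 1.294961 - 0.246009×(1.294961 - 2.140000)/(0.246009 - 0.802587)
       = 0.921452
Iteration 3:
  f(1.294961) = 0.246009
  f(0.921452) = -0.266082
  x_4 = 0.921452 - (-0.266082)×(0.921452 - 1.294961)/(-0.266082 - 0.246009)
       = 1.115527
Iteration 4:
  f(0.921452) = -0.266082
  f(1.115527) = 0.001902
  x_5 = 1.115527 - 0.001902×(1.115527 - 0.921452)/(0.001902 - (-0.266082))
       = 1.114149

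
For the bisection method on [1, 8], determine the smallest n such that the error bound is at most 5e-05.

We need (b-a)/2^n ≤ 5e-05
(8 - 1)/2^n ≤ 5e-05
7/2^n ≤ 5e-05
2^n ≥ 140000
n ≥ log₂(140000) = 17.10
n ≥ 18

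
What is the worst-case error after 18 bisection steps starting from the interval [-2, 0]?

Bisection error bound: |error| ≤ (b-a)/2^n
|error| ≤ (0 - (-2))/2^18 = 2/2^18
|error| ≤ 0.0000076294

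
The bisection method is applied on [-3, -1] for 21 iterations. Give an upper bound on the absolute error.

Bisection error bound: |error| ≤ (b-a)/2^n
|error| ≤ (-1 - (-3))/2^21 = 2/2^21
|error| ≤ 0.0000009537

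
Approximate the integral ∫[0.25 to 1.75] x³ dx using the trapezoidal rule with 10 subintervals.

f(x) = x³
a = 0.25, b = 1.75, n = 10
h = (b - a)/n = 0.150000

Trapezoidal rule: (h/2)[f(x₀) + 2f(x₁) + 2f(x₂) + ... + f(xₙ)]

x_0 = 0.2500, f(x_0) = 0.015625, coefficient = 1
x_1 = 0.4000, f(x_1) = 0.064000, coefficient = 2
x_2 = 0.5500, f(x_2) = 0.166375, coefficient = 2
x_3 = 0.7000, f(x_3) = 0.343000, coefficient = 2
x_4 = 0.8500, f(x_4) = 0.614125, coefficient = 2
x_5 = 1.0000, f(x_5) = 1.000000, coefficient = 2
x_6 = 1.1500, f(x_6) = 1.520875, coefficient = 2
x_7 = 1.3000, f(x_7) = 2.197000, coefficient = 2
x_8 = 1.4500, f(x_8) = 3.048625, coefficient = 2
x_9 = 1.6000, f(x_9) = 4.096000, coefficient = 2
x_10 = 1.7500, f(x_10) = 5.359375, coefficient = 1

I ≈ (0.150000/2) × 31.475000 = 2.360625
Exact value: 2.343750
Error: 0.016875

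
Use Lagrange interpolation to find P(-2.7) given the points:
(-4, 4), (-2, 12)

Lagrange interpolation formula:
P(x) = Σ yᵢ × Lᵢ(x)
where Lᵢ(x) = Π_{j≠i} (x - xⱼ)/(xᵢ - xⱼ)

L_0(-2.7) = (-2.7 - (-2))/(-4 - (-2)) = 0.350000
L_1(-2.7) = (-2.7 - (-4))/(-2 - (-4)) = 0.650000

P(-2.7) = 4×L_0(-2.7) + 12×L_1(-2.7)
P(-2.7) = 9.200000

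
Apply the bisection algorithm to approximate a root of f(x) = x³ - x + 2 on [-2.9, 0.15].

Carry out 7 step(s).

f(x) = x³ - x + 2
Initial interval: [-2.9, 0.15]

Iteration 1:
  c_1 = (-2.900000 + 0.150000)/2 = -1.375000
  f(c_1) = f(-1.375000) = 0.775391
  f(a) × f(c) < 0, new interval: [-2.900000, -1.375000]
Iteration 2:
  c_2 = (-2.900000 + (-1.375000))/2 = -2.137500
  f(c_2) = f(-2.137500) = -5.628537
  f(a) × f(c) ≥ 0, new interval: [-2.137500, -1.375000]
Iteration 3:
  c_3 = (-2.137500 + (-1.375000))/2 = -1.756250
  f(c_3) = f(-1.756250) = -1.660752
  f(a) × f(c) ≥ 0, new interval: [-1.756250, -1.375000]
Iteration 4:
  c_4 = (-1.756250 + (-1.375000))/2 = -1.565625
  f(c_4) = f(-1.565625) = -0.272006
  f(a) × f(c) ≥ 0, new interval: [-1.565625, -1.375000]
Iteration 5:
  c_5 = (-1.565625 + (-1.375000))/2 = -1.470312
  f(c_5) = f(-1.470312) = 0.291763
  f(a) × f(c) < 0, new interval: [-1.565625, -1.470312]
Iteration 6:
  c_6 = (-1.565625 + (-1.470312))/2 = -1.517969
  f(c_6) = f(-1.517969) = 0.020221
  f(a) × f(c) < 0, new interval: [-1.565625, -1.517969]
Iteration 7:
  c_7 = (-1.565625 + (-1.517969))/2 = -1.541797
  f(c_7) = f(-1.541797) = -0.123266
  f(a) × f(c) ≥ 0, new interval: [-1.541797, -1.517969]

After 7 iteration(s), the approximation is c_7 = -1.541797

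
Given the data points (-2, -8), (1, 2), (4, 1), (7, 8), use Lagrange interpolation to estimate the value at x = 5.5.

Lagrange interpolation formula:
P(x) = Σ yᵢ × Lᵢ(x)
where Lᵢ(x) = Π_{j≠i} (x - xⱼ)/(xᵢ - xⱼ)

L_0(5.5) = (5.5 - 1)/(-2 - 1) × (5.5 - 4)/(-2 - 4) × (5.5 - 7)/(-2 - 7) = 0.062500
L_1(5.5) = (5.5 - (-2))/(1 - (-2)) × (5.5 - 4)/(1 - 4) × (5.5 - 7)/(1 - 7) = -0.312500
L_2(5.5) = (5.5 - (-2))/(4 - (-2)) × (5.5 - 1)/(4 - 1) × (5.5 - 7)/(4 - 7) = 0.937500
L_3(5.5) = (5.5 - (-2))/(7 - (-2)) × (5.5 - 1)/(7 - 1) × (5.5 - 4)/(7 - 4) = 0.312500

P(5.5) = (-8)×L_0(5.5) + 2×L_1(5.5) + 1×L_2(5.5) + 8×L_3(5.5)
P(5.5) = 2.312500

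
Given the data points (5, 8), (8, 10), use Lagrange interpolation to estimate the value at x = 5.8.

Lagrange interpolation formula:
P(x) = Σ yᵢ × Lᵢ(x)
where Lᵢ(x) = Π_{j≠i} (x - xⱼ)/(xᵢ - xⱼ)

L_0(5.8) = (5.8 - 8)/(5 - 8) = 0.733333
L_1(5.8) = (5.8 - 5)/(8 - 5) = 0.266667

P(5.8) = 8×L_0(5.8) + 10×L_1(5.8)
P(5.8) = 8.533333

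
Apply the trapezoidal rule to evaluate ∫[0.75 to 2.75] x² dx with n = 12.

f(x) = x²
a = 0.75, b = 2.75, n = 12
h = (b - a)/n = 0.166667

Trapezoidal rule: (h/2)[f(x₀) + 2f(x₁) + 2f(x₂) + ... + f(xₙ)]

x_0 = 0.7500, f(x_0) = 0.562500, coefficient = 1
x_1 = 0.9167, f(x_1) = 0.840278, coefficient = 2
x_2 = 1.0833, f(x_2) = 1.173611, coefficient = 2
x_3 = 1.2500, f(x_3) = 1.562500, coefficient = 2
x_4 = 1.4167, f(x_4) = 2.006944, coefficient = 2
x_5 = 1.5833, f(x_5) = 2.506944, coefficient = 2
x_6 = 1.7500, f(x_6) = 3.062500, coefficient = 2
x_7 = 1.9167, f(x_7) = 3.673611, coefficient = 2
x_8 = 2.0833, f(x_8) = 4.340278, coefficient = 2
x_9 = 2.2500, f(x_9) = 5.062500, coefficient = 2
x_10 = 2.4167, f(x_10) = 5.840278, coefficient = 2
x_11 = 2.5833, f(x_11) = 6.673611, coefficient = 2
x_12 = 2.7500, f(x_12) = 7.562500, coefficient = 1

I ≈ (0.166667/2) × 81.611111 = 6.800926
Exact value: 6.791667
Error: 0.009259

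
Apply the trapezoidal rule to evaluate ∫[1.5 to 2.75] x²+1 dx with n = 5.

f(x) = x²+1
a = 1.5, b = 2.75, n = 5
h = (b - a)/n = 0.250000

Trapezoidal rule: (h/2)[f(x₀) + 2f(x₁) + 2f(x₂) + ... + f(xₙ)]

x_0 = 1.5000, f(x_0) = 3.250000, coefficient = 1
x_1 = 1.7500, f(x_1) = 4.062500, coefficient = 2
x_2 = 2.0000, f(x_2) = 5.000000, coefficient = 2
x_3 = 2.2500, f(x_3) = 6.062500, coefficient = 2
x_4 = 2.5000, f(x_4) = 7.250000, coefficient = 2
x_5 = 2.7500, f(x_5) = 8.562500, coefficient = 1

I ≈ (0.250000/2) × 56.562500 = 7.070312
Exact value: 7.057292
Error: 0.013021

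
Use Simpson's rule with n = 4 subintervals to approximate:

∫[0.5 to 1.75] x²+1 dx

f(x) = x²+1
a = 0.5, b = 1.75, n = 4
h = (b - a)/n = 0.312500

Simpson's rule: (h/3)[f(x₀) + 4f(x₁) + 2f(x₂) + ... + f(xₙ)]

x_0 = 0.5000, f(x_0) = 1.250000, coefficient = 1
x_1 = 0.8125, f(x_1) = 1.660156, coefficient = 4
x_2 = 1.1250, f(x_2) = 2.265625, coefficient = 2
x_3 = 1.4375, f(x_3) = 3.066406, coefficient = 4
x_4 = 1.7500, f(x_4) = 4.062500, coefficient = 1

I ≈ (0.312500/3) × 28.750000 = 2.994792
Exact value: 2.994792
Error: 0.000000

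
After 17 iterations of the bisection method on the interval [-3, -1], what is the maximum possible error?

Bisection error bound: |error| ≤ (b-a)/2^n
|error| ≤ (-1 - (-3))/2^17 = 2/2^17
|error| ≤ 0.0000152588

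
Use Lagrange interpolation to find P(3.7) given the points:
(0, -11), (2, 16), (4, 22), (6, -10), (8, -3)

Lagrange interpolation formula:
P(x) = Σ yᵢ × Lᵢ(x)
where Lᵢ(x) = Π_{j≠i} (x - xⱼ)/(xᵢ - xⱼ)

L_0(3.7) = (3.7 - 2)/(0 - 2) × (3.7 - 4)/(0 - 4) × (3.7 - 6)/(0 - 6) × (3.7 - 8)/(0 - 8) = -0.013135
L_1(3.7) = (3.7 - 0)/(2 - 0) × (3.7 - 4)/(2 - 4) × (3.7 - 6)/(2 - 6) × (3.7 - 8)/(2 - 8) = 0.114353
L_2(3.7) = (3.7 - 0)/(4 - 0) × (3.7 - 2)/(4 - 2) × (3.7 - 6)/(4 - 6) × (3.7 - 8)/(4 - 8) = 0.972002
L_3(3.7) = (3.7 - 0)/(6 - 0) × (3.7 - 2)/(6 - 2) × (3.7 - 4)/(6 - 4) × (3.7 - 8)/(6 - 8) = -0.084522
L_4(3.7) = (3.7 - 0)/(8 - 0) × (3.7 - 2)/(8 - 2) × (3.7 - 4)/(8 - 4) × (3.7 - 6)/(8 - 6) = 0.011302

P(3.7) = (-11)×L_0(3.7) + 16×L_1(3.7) + 22×L_2(3.7) + (-10)×L_3(3.7) + (-3)×L_4(3.7)
P(3.7) = 24.169483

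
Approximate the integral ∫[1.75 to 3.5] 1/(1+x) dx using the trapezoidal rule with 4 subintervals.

f(x) = 1/(1+x)
a = 1.75, b = 3.5, n = 4
h = (b - a)/n = 0.437500

Trapezoidal rule: (h/2)[f(x₀) + 2f(x₁) + 2f(x₂) + ... + f(xₙ)]

x_0 = 1.7500, f(x_0) = 0.363636, coefficient = 1
x_1 = 2.1875, f(x_1) = 0.313725, coefficient = 2
x_2 = 2.6250, f(x_2) = 0.275862, coefficient = 2
x_3 = 3.0625, f(x_3) = 0.246154, coefficient = 2
x_4 = 3.5000, f(x_4) = 0.222222, coefficient = 1

I ≈ (0.437500/2) × 2.257341 = 0.493793
Exact value: 0.492476
Error: 0.001317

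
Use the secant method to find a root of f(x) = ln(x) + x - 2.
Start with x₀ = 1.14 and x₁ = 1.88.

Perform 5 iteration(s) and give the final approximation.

f(x) = ln(x) + x - 2
x₀ = 1.14, x₁ = 1.88

Secant formula: x_{n+1} = x_n - f(x_n)(x_n - x_{n-1})/(f(x_n) - f(x_{n-1}))

Iteration 1:
  f(1.140000) = -0.728972
  f(1.880000) = 0.511272
  x_2 = 1.880000 - 0.511272×(1.880000 - 1.140000)/(0.511272 - (-0.728972))
       = 1.574946
Iteration 2:
  f(1.880000) = 0.511272
  f(1.574946) = 0.029167
  x_3 = 1.574946 - 0.029167×(1.574946 - 1.880000)/(0.029167 - 0.511272)
       = 1.556490
Iteration 3:
  f(1.574946) = 0.029167
  f(1.556490) = -0.001076
  x_4 = 1.556490 - (-0.001076)×(1.556490 - 1.574946)/(-0.001076 - 0.029167)
       = 1.557147
Iteration 4:
  f(1.556490) = -0.001076
  f(1.557147) = 0.000002
  x_5 = 1.557147 - 0.000002×(1.557147 - 1.556490)/(0.000002 - (-0.001076))
       = 1.557146
Iteration 5:
  f(1.557147) = 0.000002
  f(1.557146) = 0.000000
  x_6 = 1.557146 - 0.000000×(1.557146 - 1.557147)/(0.000000 - 0.000002)
       = 1.557146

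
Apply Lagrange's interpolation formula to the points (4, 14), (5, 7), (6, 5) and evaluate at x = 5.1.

Lagrange interpolation formula:
P(x) = Σ yᵢ × Lᵢ(x)
where Lᵢ(x) = Π_{j≠i} (x - xⱼ)/(xᵢ - xⱼ)

L_0(5.1) = (5.1 - 5)/(4 - 5) × (5.1 - 6)/(4 - 6) = -0.045000
L_1(5.1) = (5.1 - 4)/(5 - 4) × (5.1 - 6)/(5 - 6) = 0.990000
L_2(5.1) = (5.1 - 4)/(6 - 4) × (5.1 - 5)/(6 - 5) = 0.055000

P(5.1) = 14×L_0(5.1) + 7×L_1(5.1) + 5×L_2(5.1)
P(5.1) = 6.575000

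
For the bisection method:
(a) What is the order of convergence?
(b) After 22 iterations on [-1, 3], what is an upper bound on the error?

(a) Bisection has linear (order 1) convergence; the error is halved each step.

(b) Error bound = (b-a)/2^n = (3 - (-1))/2^{22}
    = 4/2^{22}

(a) 1 (linear); (b) error ≤ 9.54e-07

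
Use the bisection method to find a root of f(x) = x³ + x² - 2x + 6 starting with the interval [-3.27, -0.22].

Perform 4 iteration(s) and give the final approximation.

f(x) = x³ + x² - 2x + 6
Initial interval: [-3.27, -0.22]

Iteration 1:
  c_1 = (-3.270000 + (-0.220000))/2 = -1.745000
  f(c_1) = f(-1.745000) = 7.221456
  f(a) × f(c) < 0, new interval: [-3.270000, -1.745000]
Iteration 2:
  c_2 = (-3.270000 + (-1.745000))/2 = -2.507500
  f(c_2) = f(-2.507500) = 1.536509
  f(a) × f(c) < 0, new interval: [-3.270000, -2.507500]
Iteration 3:
  c_3 = (-3.270000 + (-2.507500))/2 = -2.888750
  f(c_3) = f(-2.888750) = -3.983886
  f(a) × f(c) ≥ 0, new interval: [-2.888750, -2.507500]
Iteration 4:
  c_4 = (-2.888750 + (-2.507500))/2 = -2.698125
  f(c_4) = f(-2.698125) = -0.965894
  f(a) × f(c) ≥ 0, new interval: [-2.698125, -2.507500]

After 4 iteration(s), the approximation is c_4 = -2.698125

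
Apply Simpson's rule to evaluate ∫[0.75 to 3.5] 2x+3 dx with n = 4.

f(x) = 2x+3
a = 0.75, b = 3.5, n = 4
h = (b - a)/n = 0.687500

Simpson's rule: (h/3)[f(x₀) + 4f(x₁) + 2f(x₂) + ... + f(xₙ)]

x_0 = 0.7500, f(x_0) = 4.500000, coefficient = 1
x_1 = 1.4375, f(x_1) = 5.875000, coefficient = 4
x_2 = 2.1250, f(x_2) = 7.250000, coefficient = 2
x_3 = 2.8125, f(x_3) = 8.625000, coefficient = 4
x_4 = 3.5000, f(x_4) = 10.000000, coefficient = 1

I ≈ (0.687500/3) × 87.000000 = 19.937500
Exact value: 19.937500
Error: 0.000000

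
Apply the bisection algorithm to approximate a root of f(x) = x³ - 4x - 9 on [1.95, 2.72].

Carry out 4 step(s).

f(x) = x³ - 4x - 9
Initial interval: [1.95, 2.72]

Iteration 1:
  c_1 = (1.950000 + 2.720000)/2 = 2.335000
  f(c_1) = f(2.335000) = -5.609055
  f(a) × f(c) ≥ 0, new interval: [2.335000, 2.720000]
Iteration 2:
  c_2 = (2.335000 + 2.720000)/2 = 2.527500
  f(c_2) = f(2.527500) = -2.963682
  f(a) × f(c) ≥ 0, new interval: [2.527500, 2.720000]
Iteration 3:
  c_3 = (2.527500 + 2.720000)/2 = 2.623750
  f(c_3) = f(2.623750) = -1.432937
  f(a) × f(c) ≥ 0, new interval: [2.623750, 2.720000]
Iteration 4:
  c_4 = (2.623750 + 2.720000)/2 = 2.671875
  f(c_4) = f(2.671875) = -0.613209
  f(a) × f(c) ≥ 0, new interval: [2.671875, 2.720000]

After 4 iteration(s), the approximation is c_4 = 2.671875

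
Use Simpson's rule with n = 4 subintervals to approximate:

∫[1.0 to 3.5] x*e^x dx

f(x) = x*e^x
a = 1.0, b = 3.5, n = 4
h = (b - a)/n = 0.625000

Simpson's rule: (h/3)[f(x₀) + 4f(x₁) + 2f(x₂) + ... + f(xₙ)]

x_0 = 1.0000, f(x_0) = 2.718282, coefficient = 1
x_1 = 1.6250, f(x_1) = 8.252431, coefficient = 4
x_2 = 2.2500, f(x_2) = 21.347406, coefficient = 2
x_3 = 2.8750, f(x_3) = 50.960594, coefficient = 4
x_4 = 3.5000, f(x_4) = 115.904082, coefficient = 1

I ≈ (0.625000/3) × 398.169276 = 82.951933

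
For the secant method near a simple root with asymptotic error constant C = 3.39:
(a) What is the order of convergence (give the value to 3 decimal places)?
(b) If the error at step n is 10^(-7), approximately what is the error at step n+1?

(a) Secant method has superlinear convergence with order φ = (1+√5)/2 ≈ 1.618.
    This means |e_{n+1}| ≈ C|e_n|^1.618.

(b) With |e_n| = 10^(-7) and C = 3.39:
    |e_{n+1}| ≈ 3.39 × (10^(-7))^1.618 = 3.39 × 10^(-11.33)

(a) ≈ 1.618 (golden ratio); (b) |e_{n+1}| ≈ 1.599e-11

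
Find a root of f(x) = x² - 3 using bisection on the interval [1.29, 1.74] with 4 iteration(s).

f(x) = x² - 3
Initial interval: [1.29, 1.74]

Iteration 1:
  c_1 = (1.290000 + 1.740000)/2 = 1.515000
  f(c_1) = f(1.515000) = -0.704775
  f(a) × f(c) ≥ 0, new interval: [1.515000, 1.740000]
Iteration 2:
  c_2 = (1.515000 + 1.740000)/2 = 1.627500
  f(c_2) = f(1.627500) = -0.351244
  f(a) × f(c) ≥ 0, new interval: [1.627500, 1.740000]
Iteration 3:
  c_3 = (1.627500 + 1.740000)/2 = 1.683750
  f(c_3) = f(1.683750) = -0.164986
  f(a) × f(c) ≥ 0, new interval: [1.683750, 1.740000]
Iteration 4:
  c_4 = (1.683750 + 1.740000)/2 = 1.711875
  f(c_4) = f(1.711875) = -0.069484
  f(a) × f(c) ≥ 0, new interval: [1.711875, 1.740000]

After 4 iteration(s), the approximation is c_4 = 1.711875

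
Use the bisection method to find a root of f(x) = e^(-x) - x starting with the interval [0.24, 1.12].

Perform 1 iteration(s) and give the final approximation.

f(x) = e^(-x) - x
Initial interval: [0.24, 1.12]

Iteration 1:
  c_1 = (0.240000 + 1.120000)/2 = 0.680000
  f(c_1) = f(0.680000) = -0.173383
  f(a) × f(c) < 0, new interval: [0.240000, 0.680000]

After 1 iteration(s), the approximation is c_1 = 0.680000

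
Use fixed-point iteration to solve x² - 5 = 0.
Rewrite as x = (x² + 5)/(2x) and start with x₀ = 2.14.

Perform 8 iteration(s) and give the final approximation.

Equation: x² - 5 = 0
Fixed-point form: x = (x² + 5)/(2x)
x₀ = 2.14

x_1 = g(2.140000) = 2.238224
x_2 = g(2.238224) = 2.236069
x_3 = g(2.236069) = 2.236068
x_4 = g(2.236068) = 2.236068
x_5 = g(2.236068) = 2.236068
x_6 = g(2.236068) = 2.236068
x_7 = g(2.236068) = 2.236068
x_8 = g(2.236068) = 2.236068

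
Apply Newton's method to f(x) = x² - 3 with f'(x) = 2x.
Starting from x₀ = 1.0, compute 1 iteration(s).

f(x) = x² - 3
f'(x) = 2x
x₀ = 1.0

Newton-Raphson formula: x_{n+1} = x_n - f(x_n)/f'(x_n)

Iteration 1:
  f(1.000000) = -2.000000
  f'(1.000000) = 2.000000
  x_1 = 1.000000 - (-2.000000)/2.000000 = 2.000000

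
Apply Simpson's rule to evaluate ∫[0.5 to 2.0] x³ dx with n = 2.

f(x) = x³
a = 0.5, b = 2.0, n = 2
h = (b - a)/n = 0.750000

Simpson's rule: (h/3)[f(x₀) + 4f(x₁) + 2f(x₂) + ... + f(xₙ)]

x_0 = 0.5000, f(x_0) = 0.125000, coefficient = 1
x_1 = 1.2500, f(x_1) = 1.953125, coefficient = 4
x_2 = 2.0000, f(x_2) = 8.000000, coefficient = 1

I ≈ (0.750000/3) × 15.937500 = 3.984375
Exact value: 3.984375
Error: 0.000000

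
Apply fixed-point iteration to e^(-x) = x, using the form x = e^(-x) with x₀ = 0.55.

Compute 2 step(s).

Equation: e^(-x) = x
Fixed-point form: x = e^(-x)
x₀ = 0.55

x_1 = g(0.550000) = 0.576950
x_2 = g(0.576950) = 0.561609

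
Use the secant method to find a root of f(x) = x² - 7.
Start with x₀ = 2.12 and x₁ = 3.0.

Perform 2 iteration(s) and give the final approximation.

f(x) = x² - 7
x₀ = 2.12, x₁ = 3.0

Secant formula: x_{n+1} = x_n - f(x_n)(x_n - x_{n-1})/(f(x_n) - f(x_{n-1}))

Iteration 1:
  f(2.120000) = -2.505600
  f(3.000000) = 2.000000
  x_2 = 3.000000 - 2.000000×(3.000000 - 2.120000)/(2.000000 - (-2.505600))
       = 2.609375
Iteration 2:
  f(3.000000) = 2.000000
  f(2.609375) = -0.191162
  x_3 = 2.609375 - (-0.191162)×(2.609375 - 3.000000)/(-0.191162 - 2.000000)
       = 2.643454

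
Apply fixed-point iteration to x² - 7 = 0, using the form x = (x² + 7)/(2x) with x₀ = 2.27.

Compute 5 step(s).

Equation: x² - 7 = 0
Fixed-point form: x = (x² + 7)/(2x)
x₀ = 2.27

x_1 = g(2.270000) = 2.676850
x_2 = g(2.676850) = 2.645932
x_3 = g(2.645932) = 2.645751
x_4 = g(2.645751) = 2.645751
x_5 = g(2.645751) = 2.645751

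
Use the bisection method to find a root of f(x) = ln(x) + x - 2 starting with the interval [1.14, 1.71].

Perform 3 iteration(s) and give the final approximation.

f(x) = ln(x) + x - 2
Initial interval: [1.14, 1.71]

Iteration 1:
  c_1 = (1.140000 + 1.710000)/2 = 1.425000
  f(c_1) = f(1.425000) = -0.220828
  f(a) × f(c) ≥ 0, new interval: [1.425000, 1.710000]
Iteration 2:
  c_2 = (1.425000 + 1.710000)/2 = 1.567500
  f(c_2) = f(1.567500) = 0.016982
  f(a) × f(c) < 0, new interval: [1.425000, 1.567500]
Iteration 3:
  c_3 = (1.425000 + 1.567500)/2 = 1.496250
  f(c_3) = f(1.496250) = -0.100788
  f(a) × f(c) ≥ 0, new interval: [1.496250, 1.567500]

After 3 iteration(s), the approximation is c_3 = 1.496250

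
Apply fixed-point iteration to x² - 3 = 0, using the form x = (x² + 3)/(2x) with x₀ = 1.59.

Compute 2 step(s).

Equation: x² - 3 = 0
Fixed-point form: x = (x² + 3)/(2x)
x₀ = 1.59

x_1 = g(1.590000) = 1.738396
x_2 = g(1.738396) = 1.732062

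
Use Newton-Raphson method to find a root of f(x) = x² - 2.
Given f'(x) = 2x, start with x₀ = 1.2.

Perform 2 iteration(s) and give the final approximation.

f(x) = x² - 2
f'(x) = 2x
x₀ = 1.2

Newton-Raphson formula: x_{n+1} = x_n - f(x_n)/f'(x_n)

Iteration 1:
  f(1.200000) = -0.560000
  f'(1.200000) = 2.400000
  x_1 = 1.200000 - (-0.560000)/2.400000 = 1.433333
Iteration 2:
  f(1.433333) = 0.054444
  f'(1.433333) = 2.866667
  x_2 = 1.433333 - 0.054444/2.866667 = 1.414341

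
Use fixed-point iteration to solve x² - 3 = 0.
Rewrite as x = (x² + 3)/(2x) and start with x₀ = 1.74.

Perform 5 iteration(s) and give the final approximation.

Equation: x² - 3 = 0
Fixed-point form: x = (x² + 3)/(2x)
x₀ = 1.74

x_1 = g(1.740000) = 1.732069
x_2 = g(1.732069) = 1.732051
x_3 = g(1.732051) = 1.732051
x_4 = g(1.732051) = 1.732051
x_5 = g(1.732051) = 1.732051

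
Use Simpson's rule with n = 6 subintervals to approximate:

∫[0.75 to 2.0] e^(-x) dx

f(x) = e^(-x)
a = 0.75, b = 2.0, n = 6
h = (b - a)/n = 0.208333

Simpson's rule: (h/3)[f(x₀) + 4f(x₁) + 2f(x₂) + ... + f(xₙ)]

x_0 = 0.7500, f(x_0) = 0.472367, coefficient = 1
x_1 = 0.9583, f(x_1) = 0.383532, coefficient = 4
x_2 = 1.1667, f(x_2) = 0.311403, coefficient = 2
x_3 = 1.3750, f(x_3) = 0.252840, coefficient = 4
x_4 = 1.5833, f(x_4) = 0.205290, coefficient = 2
x_5 = 1.7917, f(x_5) = 0.166682, coefficient = 4
x_6 = 2.0000, f(x_6) = 0.135335, coefficient = 1

I ≈ (0.208333/3) × 4.853301 = 0.337035
Exact value: 0.337031
Error: 0.000004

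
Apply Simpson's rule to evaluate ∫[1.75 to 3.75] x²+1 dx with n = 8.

f(x) = x²+1
a = 1.75, b = 3.75, n = 8
h = (b - a)/n = 0.250000

Simpson's rule: (h/3)[f(x₀) + 4f(x₁) + 2f(x₂) + ... + f(xₙ)]

x_0 = 1.7500, f(x_0) = 4.062500, coefficient = 1
x_1 = 2.0000, f(x_1) = 5.000000, coefficient = 4
x_2 = 2.2500, f(x_2) = 6.062500, coefficient = 2
x_3 = 2.5000, f(x_3) = 7.250000, coefficient = 4
x_4 = 2.7500, f(x_4) = 8.562500, coefficient = 2
x_5 = 3.0000, f(x_5) = 10.000000, coefficient = 4
x_6 = 3.2500, f(x_6) = 11.562500, coefficient = 2
x_7 = 3.5000, f(x_7) = 13.250000, coefficient = 4
x_8 = 3.7500, f(x_8) = 15.062500, coefficient = 1

I ≈ (0.250000/3) × 213.500000 = 17.791667
Exact value: 17.791667
Error: 0.000000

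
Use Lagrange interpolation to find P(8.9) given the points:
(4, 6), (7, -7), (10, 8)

Lagrange interpolation formula:
P(x) = Σ yᵢ × Lᵢ(x)
where Lᵢ(x) = Π_{j≠i} (x - xⱼ)/(xᵢ - xⱼ)

L_0(8.9) = (8.9 - 7)/(4 - 7) × (8.9 - 10)/(4 - 10) = -0.116111
L_1(8.9) = (8.9 - 4)/(7 - 4) × (8.9 - 10)/(7 - 10) = 0.598889
L_2(8.9) = (8.9 - 4)/(10 - 4) × (8.9 - 7)/(10 - 7) = 0.517222

P(8.9) = 6×L_0(8.9) + (-7)×L_1(8.9) + 8×L_2(8.9)
P(8.9) = -0.751111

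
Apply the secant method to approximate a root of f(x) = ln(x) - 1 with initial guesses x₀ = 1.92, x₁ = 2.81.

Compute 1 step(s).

f(x) = ln(x) - 1
x₀ = 1.92, x₁ = 2.81

Secant formula: x_{n+1} = x_n - f(x_n)(x_n - x_{n-1})/(f(x_n) - f(x_{n-1}))

Iteration 1:
  f(1.920000) = -0.347675
  f(2.810000) = 0.033184
  x_2 = 2.810000 - 0.033184×(2.810000 - 1.920000)/(0.033184 - (-0.347675))
       = 2.732454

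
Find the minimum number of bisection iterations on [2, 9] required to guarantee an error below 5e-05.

We need (b-a)/2^n ≤ 5e-05
(9 - 2)/2^n ≤ 5e-05
7/2^n ≤ 5e-05
2^n ≥ 140000
n ≥ log₂(140000) = 17.10
n ≥ 18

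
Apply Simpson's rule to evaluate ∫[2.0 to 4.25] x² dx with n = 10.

f(x) = x²
a = 2.0, b = 4.25, n = 10
h = (b - a)/n = 0.225000

Simpson's rule: (h/3)[f(x₀) + 4f(x₁) + 2f(x₂) + ... + f(xₙ)]

x_0 = 2.0000, f(x_0) = 4.000000, coefficient = 1
x_1 = 2.2250, f(x_1) = 4.950625, coefficient = 4
x_2 = 2.4500, f(x_2) = 6.002500, coefficient = 2
x_3 = 2.6750, f(x_3) = 7.155625, coefficient = 4
x_4 = 2.9000, f(x_4) = 8.410000, coefficient = 2
x_5 = 3.1250, f(x_5) = 9.765625, coefficient = 4
x_6 = 3.3500, f(x_6) = 11.222500, coefficient = 2
x_7 = 3.5750, f(x_7) = 12.780625, coefficient = 4
x_8 = 3.8000, f(x_8) = 14.440000, coefficient = 2
x_9 = 4.0250, f(x_9) = 16.200625, coefficient = 4
x_10 = 4.2500, f(x_10) = 18.062500, coefficient = 1

I ≈ (0.225000/3) × 305.625000 = 22.921875
Exact value: 22.921875
Error: 0.000000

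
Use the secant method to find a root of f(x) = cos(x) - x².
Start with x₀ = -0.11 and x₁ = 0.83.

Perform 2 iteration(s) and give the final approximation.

f(x) = cos(x) - x²
x₀ = -0.11, x₁ = 0.83

Secant formula: x_{n+1} = x_n - f(x_n)(x_n - x_{n-1})/(f(x_n) - f(x_{n-1}))

Iteration 1:
  f(-0.110000) = 0.981856
  f(0.830000) = -0.014024
  x_2 = 0.830000 - (-0.014024)×(0.830000 - (-0.110000))/(-0.014024 - 0.981856)
       = 0.816763
Iteration 2:
  f(0.830000) = -0.014024
  f(0.816763) = 0.017483
  x_3 = 0.816763 - 0.017483×(0.816763 - 0.830000)/(0.017483 - (-0.014024))
       = 0.824108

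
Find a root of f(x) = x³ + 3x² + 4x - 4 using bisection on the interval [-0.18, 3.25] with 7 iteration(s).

f(x) = x³ + 3x² + 4x - 4
Initial interval: [-0.18, 3.25]

Iteration 1:
  c_1 = (-0.180000 + 3.250000)/2 = 1.535000
  f(c_1) = f(1.535000) = 12.825480
  f(a) × f(c) < 0, new interval: [-0.180000, 1.535000]
Iteration 2:
  c_2 = (-0.180000 + 1.535000)/2 = 0.677500
  f(c_2) = f(0.677500) = 0.397995
  f(a) × f(c) < 0, new interval: [-0.180000, 0.677500]
Iteration 3:
  c_3 = (-0.180000 + 0.677500)/2 = 0.248750
  f(c_3) = f(0.248750) = -2.803979
  f(a) × f(c) ≥ 0, new interval: [0.248750, 0.677500]
Iteration 4:
  c_4 = (0.248750 + 0.677500)/2 = 0.463125
  f(c_4) = f(0.463125) = -1.404712
  f(a) × f(c) ≥ 0, new interval: [0.463125, 0.677500]
Iteration 5:
  c_5 = (0.463125 + 0.677500)/2 = 0.570312
  f(c_5) = f(0.570312) = -0.557483
  f(a) × f(c) ≥ 0, new interval: [0.570312, 0.677500]
Iteration 6:
  c_6 = (0.570312 + 0.677500)/2 = 0.623906
  f(c_6) = f(0.623906) = -0.093737
  f(a) × f(c) ≥ 0, new interval: [0.623906, 0.677500]
Iteration 7:
  c_7 = (0.623906 + 0.677500)/2 = 0.650703
  f(c_7) = f(0.650703) = 0.148573
  f(a) × f(c) < 0, new interval: [0.623906, 0.650703]

After 7 iteration(s), the approximation is c_7 = 0.650703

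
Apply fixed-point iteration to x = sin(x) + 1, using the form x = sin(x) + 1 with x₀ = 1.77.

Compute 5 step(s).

Equation: x = sin(x) + 1
Fixed-point form: x = sin(x) + 1
x₀ = 1.77

x_1 = g(1.770000) = 1.980224
x_2 = g(1.980224) = 1.917349
x_3 = g(1.917349) = 1.940549
x_4 = g(1.940549) = 1.932417
x_5 = g(1.932417) = 1.935325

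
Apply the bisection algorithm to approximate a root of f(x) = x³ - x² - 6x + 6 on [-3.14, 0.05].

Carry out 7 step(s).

f(x) = x³ - x² - 6x + 6
Initial interval: [-3.14, 0.05]

Iteration 1:
  c_1 = (-3.140000 + 0.050000)/2 = -1.545000
  f(c_1) = f(-1.545000) = 9.195021
  f(a) × f(c) < 0, new interval: [-3.140000, -1.545000]
Iteration 2:
  c_2 = (-3.140000 + (-1.545000))/2 = -2.342500
  f(c_2) = f(-2.342500) = 1.713679
  f(a) × f(c) < 0, new interval: [-3.140000, -2.342500]
Iteration 3:
  c_3 = (-3.140000 + (-2.342500))/2 = -2.741250
  f(c_3) = f(-2.741250) = -5.665942
  f(a) × f(c) ≥ 0, new interval: [-2.741250, -2.342500]
Iteration 4:
  c_4 = (-2.741250 + (-2.342500))/2 = -2.541875
  f(c_4) = f(-2.541875) = -1.633260
  f(a) × f(c) ≥ 0, new interval: [-2.541875, -2.342500]
Iteration 5:
  c_5 = (-2.541875 + (-2.342500))/2 = -2.442188
  f(c_5) = f(-2.442188) = 0.122956
  f(a) × f(c) < 0, new interval: [-2.541875, -2.442188]
Iteration 6:
  c_6 = (-2.541875 + (-2.442188))/2 = -2.492031
  f(c_6) = f(-2.492031) = -0.734094
  f(a) × f(c) ≥ 0, new interval: [-2.492031, -2.442188]
Iteration 7:
  c_7 = (-2.492031 + (-2.442188))/2 = -2.467109
  f(c_7) = f(-2.467109) = -0.300351
  f(a) × f(c) ≥ 0, new interval: [-2.467109, -2.442188]

After 7 iteration(s), the approximation is c_7 = -2.467109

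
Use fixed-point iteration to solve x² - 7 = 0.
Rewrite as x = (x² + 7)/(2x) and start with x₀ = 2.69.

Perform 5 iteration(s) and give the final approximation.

Equation: x² - 7 = 0
Fixed-point form: x = (x² + 7)/(2x)
x₀ = 2.69

x_1 = g(2.690000) = 2.646115
x_2 = g(2.646115) = 2.645751
x_3 = g(2.645751) = 2.645751
x_4 = g(2.645751) = 2.645751
x_5 = g(2.645751) = 2.645751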